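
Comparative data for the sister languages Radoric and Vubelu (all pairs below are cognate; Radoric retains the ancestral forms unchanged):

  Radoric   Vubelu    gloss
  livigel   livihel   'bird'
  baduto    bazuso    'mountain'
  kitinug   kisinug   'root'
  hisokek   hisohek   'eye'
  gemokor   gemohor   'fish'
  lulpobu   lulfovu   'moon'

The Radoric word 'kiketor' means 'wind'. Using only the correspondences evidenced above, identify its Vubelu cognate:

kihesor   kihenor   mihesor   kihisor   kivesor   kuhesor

hisokek ~ hisohek — Radoric k corresponds to Vubelu h between vowels (before a front vowel).
baduto ~ bazuso — Radoric t corresponds to Vubelu s between vowels (before a back vowel).
Applying these to Radoric 'kiketor':
  kiketor → kihetor   (k→h between vowels (before a front vowel))
  kihetor → kihesor   (t→s between vowels (before a back vowel))
So the Vubelu cognate is 'kihesor'.

kihesor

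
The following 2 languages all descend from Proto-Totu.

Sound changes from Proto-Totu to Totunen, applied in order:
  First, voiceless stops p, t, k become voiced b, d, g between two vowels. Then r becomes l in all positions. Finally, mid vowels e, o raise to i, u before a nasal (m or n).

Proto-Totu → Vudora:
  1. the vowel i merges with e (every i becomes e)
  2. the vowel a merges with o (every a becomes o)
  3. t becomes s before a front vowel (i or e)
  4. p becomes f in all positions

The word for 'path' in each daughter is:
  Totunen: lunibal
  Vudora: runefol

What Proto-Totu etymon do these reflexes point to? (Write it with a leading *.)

Position 1: Totunen has l, Vudora has r. Vudora preserves r here (none of its changes turn any other segment into r), so the proto-segment is *r.
Position 6: Totunen has a, Vudora has o. Totunen preserves a here (none of its changes turn any other segment into a), so the proto-segment is *a.
Verify the candidate proto-form against each daughter:
Totunen: start from *runipal.
  rule 1 (intervocalic voicing): runipal → runibal
  rule 2 (unconditioned shift): runibal → lunibal
  rule 3: no change — lunibal
  ⇒ Totunen lunibal
Vudora: *runipal
  runipal → runepal   [vowel merger]
  runepal → runepol   [vowel merger]
  runepol (rule 3 does not apply)
  runepol → runefol   [unconditioned shift]
  giving Vudora runefol.
*runipal is the unique common source.

*runipal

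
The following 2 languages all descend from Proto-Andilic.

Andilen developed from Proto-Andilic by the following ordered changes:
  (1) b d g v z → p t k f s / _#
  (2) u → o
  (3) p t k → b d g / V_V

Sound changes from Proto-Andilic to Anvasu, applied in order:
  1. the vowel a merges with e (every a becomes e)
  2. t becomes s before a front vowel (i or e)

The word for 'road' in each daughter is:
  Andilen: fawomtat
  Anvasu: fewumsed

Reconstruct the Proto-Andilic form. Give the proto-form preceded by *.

*fawumtad

Position 8: Andilen has t, Anvasu has d. Anvasu preserves d here (none of its changes turn any other segment into d), so the proto-segment is *d.
Position 2: Andilen has a, Anvasu has e. Andilen preserves a here (none of its changes turn any other segment into a), so the proto-segment is *a.
This points to *fawumtad. Verify forward in each daughter:
Andilen: *fawumtad > fawumtat > fawomtat  (by final devoicing, vowel merger)
Anvasu: start from *fawumtad.
  rule 1 (vowel merger): fawumtad → fewumted
  rule 2 (palatalisation): fewumted → fewumsed
  ⇒ Anvasu fewumsed
*fawumtad is the unique common source.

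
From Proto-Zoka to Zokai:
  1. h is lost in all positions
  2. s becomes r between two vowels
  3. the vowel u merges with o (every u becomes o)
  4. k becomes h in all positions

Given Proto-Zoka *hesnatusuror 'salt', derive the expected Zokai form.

Zokai: *hesnatusuror
  hesnatusuror → esnatusuror   [h-loss]
  esnatusuror → esnatururor   [rhotacism]
  esnatururor → esnatororor   [vowel merger]
  esnatororor (rule 4 does not apply)
  giving Zokai esnatororor.

esnatororor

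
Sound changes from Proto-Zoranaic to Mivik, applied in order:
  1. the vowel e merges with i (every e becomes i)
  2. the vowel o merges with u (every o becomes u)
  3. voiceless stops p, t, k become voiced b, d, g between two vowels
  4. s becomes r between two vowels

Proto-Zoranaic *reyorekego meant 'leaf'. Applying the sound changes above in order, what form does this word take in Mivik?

riyurigigu

Mivik: start from *reyorekego.
  rule 1 (vowel merger): reyorekego → riyorikigo
  rule 2 (vowel merger): riyorikigo → riyurikigu
  rule 3 (intervocalic voicing): riyurikigu → riyurigigu
  rule 4: no change — riyurigigu
  ⇒ Mivik riyurigigu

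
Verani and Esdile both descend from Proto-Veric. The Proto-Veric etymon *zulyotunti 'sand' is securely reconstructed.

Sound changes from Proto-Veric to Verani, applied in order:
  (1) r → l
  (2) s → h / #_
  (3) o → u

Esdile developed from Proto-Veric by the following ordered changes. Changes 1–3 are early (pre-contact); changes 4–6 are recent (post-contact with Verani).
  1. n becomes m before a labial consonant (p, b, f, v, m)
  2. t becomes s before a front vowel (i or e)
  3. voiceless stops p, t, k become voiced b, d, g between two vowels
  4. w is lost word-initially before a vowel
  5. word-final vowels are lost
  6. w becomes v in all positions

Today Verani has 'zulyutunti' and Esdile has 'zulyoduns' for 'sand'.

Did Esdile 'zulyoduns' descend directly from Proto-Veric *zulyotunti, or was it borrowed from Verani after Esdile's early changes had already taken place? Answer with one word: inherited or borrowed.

If inherited, *zulyotunti would pass through all of Esdile's changes:
Esdile: start from *zulyotunti.
  rule 1: no change — zulyotunti
  rule 2 (palatalisation): zulyotunti → zulyotunsi
  rule 3 (intervocalic voicing): zulyotunsi → zulyodunsi
  rule 4: no change — zulyodunsi
  rule 5 (apocope): zulyodunsi → zulyoduns
  rule 6: no change — zulyoduns
  ⇒ Esdile zulyoduns
If borrowed from Verani 'zulyutunti' after the early changes, it would undergo only the recent ones:
  rule 4 (glide loss): no change (zulyutunti)
  rule 5 (apocope): zulyutunti → zulyutunt
  rule 6 (unconditioned shift): no change (zulyutunt)
  ⇒ as a loan: zulyutunt
Esdile 'zulyoduns' matches the inherited outcome exactly, so it is an inherited cognate, not a loan.

inherited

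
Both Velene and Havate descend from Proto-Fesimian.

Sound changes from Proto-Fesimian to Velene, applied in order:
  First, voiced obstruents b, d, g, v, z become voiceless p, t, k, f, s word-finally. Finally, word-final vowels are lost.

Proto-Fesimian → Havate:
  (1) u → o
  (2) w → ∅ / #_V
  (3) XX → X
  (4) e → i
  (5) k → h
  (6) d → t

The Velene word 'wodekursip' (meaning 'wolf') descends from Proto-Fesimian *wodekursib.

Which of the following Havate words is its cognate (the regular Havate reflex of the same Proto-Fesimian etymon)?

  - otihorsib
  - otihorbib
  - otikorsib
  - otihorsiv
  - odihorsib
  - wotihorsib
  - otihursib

otihorsib

Havate: start from *wodekursib.
  rule 1 (vowel merger): wodekursib → wodekorsib
  rule 2 (glide loss): wodekorsib → odekorsib
  rule 3: no change — odekorsib
  rule 4 (vowel merger): odekorsib → odikorsib
  rule 5 (unconditioned shift): odikorsib → odihorsib
  rule 6 (unconditioned shift): odihorsib → otihorsib
  ⇒ Havate otihorsib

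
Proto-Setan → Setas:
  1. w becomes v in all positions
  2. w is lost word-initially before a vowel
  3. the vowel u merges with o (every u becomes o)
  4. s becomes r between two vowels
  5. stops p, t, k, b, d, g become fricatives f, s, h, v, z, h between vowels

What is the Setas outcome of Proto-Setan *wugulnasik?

Setas: start from *wugulnasik.
  rule 1 (unconditioned shift): wugulnasik → vugulnasik
  rule 2: no change — vugulnasik
  rule 3 (vowel merger): vugulnasik → vogolnasik
  rule 4 (rhotacism): vogolnasik → vogolnarik
  rule 5 (intervocalic lenition): vogolnarik → voholnarik
  ⇒ Setas voholnarik

voholnarik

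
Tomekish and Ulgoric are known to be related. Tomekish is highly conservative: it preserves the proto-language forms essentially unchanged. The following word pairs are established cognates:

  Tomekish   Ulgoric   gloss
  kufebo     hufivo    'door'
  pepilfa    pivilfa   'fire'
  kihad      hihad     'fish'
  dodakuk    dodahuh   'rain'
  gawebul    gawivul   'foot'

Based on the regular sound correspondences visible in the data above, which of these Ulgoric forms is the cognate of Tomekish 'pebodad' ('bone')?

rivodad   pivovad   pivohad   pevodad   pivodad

kufebo ~ hufivo, gawebul ~ gawivul — Tomekish e corresponds to Ulgoric i after a consonant, before a labial obstruent.
kufebo ~ hufivo — Tomekish b corresponds to Ulgoric v between vowels (before a back vowel).
Applying these to Tomekish 'pebodad':
  pebodad → pibodad   (e→i after a consonant, before a labial obstruent)
  pibodad → pivodad   (b→v between vowels (before a back vowel))
So the Ulgoric cognate is 'pivodad'.

pivodad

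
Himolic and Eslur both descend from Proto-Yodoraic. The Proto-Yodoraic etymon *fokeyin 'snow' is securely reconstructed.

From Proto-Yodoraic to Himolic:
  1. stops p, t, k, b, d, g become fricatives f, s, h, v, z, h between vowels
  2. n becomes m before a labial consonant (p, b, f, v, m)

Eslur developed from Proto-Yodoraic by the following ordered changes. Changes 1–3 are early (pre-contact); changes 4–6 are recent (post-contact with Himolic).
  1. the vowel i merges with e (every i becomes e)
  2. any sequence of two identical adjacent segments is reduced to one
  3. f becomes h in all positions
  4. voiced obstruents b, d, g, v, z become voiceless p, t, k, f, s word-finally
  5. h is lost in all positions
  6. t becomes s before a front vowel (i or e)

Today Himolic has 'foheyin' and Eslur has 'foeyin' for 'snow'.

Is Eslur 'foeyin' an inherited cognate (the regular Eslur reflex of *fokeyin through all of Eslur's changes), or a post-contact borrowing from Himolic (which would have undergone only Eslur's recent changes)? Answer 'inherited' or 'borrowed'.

If inherited, *fokeyin would pass through all of Eslur's changes:
Eslur: start from *fokeyin.
  rule 1 (vowel merger): fokeyin → fokeyen
  rule 2: no change — fokeyen
  rule 3 (unconditioned shift): fokeyen → hokeyen
  rule 4: no change — hokeyen
  rule 5 (h-loss): hokeyen → okeyen
  rule 6: no change — okeyen
  ⇒ Eslur okeyen
If borrowed from Himolic 'foheyin' after the early changes, it would undergo only the recent ones:
  rule 4 (final devoicing): no change (foheyin)
  rule 5 (h-loss): foheyin → foeyin
  rule 6 (palatalisation): no change (foeyin)
  ⇒ as a loan: foeyin
Eslur 'foeyin' matches the loan outcome 'foeyin', not the inherited 'okeyen' — it skipped the early Eslur changes, so it was borrowed from Himolic.

borrowed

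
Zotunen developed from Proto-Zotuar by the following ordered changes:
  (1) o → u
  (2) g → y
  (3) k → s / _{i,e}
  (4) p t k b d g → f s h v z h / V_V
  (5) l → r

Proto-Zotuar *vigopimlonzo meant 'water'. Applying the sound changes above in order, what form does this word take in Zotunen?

Zotunen: *vigopimlonzo > vigupimlunzu > viyupimlunzu > viyufimlunzu > viyufimrunzu  (by vowel merger, unconditioned shift, intervocalic lenition, unconditioned shift)

viyufimrunzu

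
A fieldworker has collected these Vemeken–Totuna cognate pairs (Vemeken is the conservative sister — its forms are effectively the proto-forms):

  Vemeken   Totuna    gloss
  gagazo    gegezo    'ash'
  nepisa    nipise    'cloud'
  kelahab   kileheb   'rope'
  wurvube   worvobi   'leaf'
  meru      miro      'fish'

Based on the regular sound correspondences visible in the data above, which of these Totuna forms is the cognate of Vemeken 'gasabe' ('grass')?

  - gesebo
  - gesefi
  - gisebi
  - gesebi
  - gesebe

gesebi

gagazo ~ gegezo, kelahab ~ kileheb — Vemeken a corresponds to Totuna e after a consonant, before a consonant other than r, m, n, p, b, f, v.
kelahab ~ kileheb — Vemeken a corresponds to Totuna e after a consonant, before a labial obstruent.
wurvube ~ worvobi — Vemeken e corresponds to Totuna i word-finally.
Applying these to Vemeken 'gasabe':
  gasabe → gesabe   (a→e after a consonant, before a consonant other than r, m, n, p, b, f, v)
  gesabe → gesebe   (a→e after a consonant, before a labial obstruent)
  gesebe → gesebi   (e→i word-finally)
So the Totuna cognate is 'gesebi'.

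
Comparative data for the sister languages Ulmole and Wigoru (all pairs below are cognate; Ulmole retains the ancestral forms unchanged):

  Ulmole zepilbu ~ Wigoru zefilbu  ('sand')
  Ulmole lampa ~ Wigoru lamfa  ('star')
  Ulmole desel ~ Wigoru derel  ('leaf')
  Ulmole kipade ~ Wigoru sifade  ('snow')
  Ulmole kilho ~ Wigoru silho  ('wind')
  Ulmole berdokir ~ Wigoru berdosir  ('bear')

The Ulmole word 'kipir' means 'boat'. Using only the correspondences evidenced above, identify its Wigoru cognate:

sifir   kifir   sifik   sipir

kipade ~ sifade, kilho ~ silho — Ulmole k corresponds to Wigoru s word-initially before a front vowel.
zepilbu ~ zefilbu — Ulmole p corresponds to Wigoru f between vowels (before a front vowel).
Applying these to Ulmole 'kipir':
  kipir → sipir   (k→s word-initially before a front vowel)
  sipir → sifir   (p→f between vowels (before a front vowel))
So the Wigoru cognate is 'sifir'.

sifir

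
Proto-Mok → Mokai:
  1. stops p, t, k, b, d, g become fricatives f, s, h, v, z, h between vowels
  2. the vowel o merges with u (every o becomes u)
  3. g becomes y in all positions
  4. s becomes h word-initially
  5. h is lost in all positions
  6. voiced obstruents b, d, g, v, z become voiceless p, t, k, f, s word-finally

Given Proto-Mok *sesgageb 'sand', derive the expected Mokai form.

Mokai: start from *sesgageb.
  rule 1 (intervocalic lenition): sesgageb → sesgaheb
  rule 2: no change — sesgaheb
  rule 3 (unconditioned shift): sesgaheb → sesyaheb
  rule 4 (debuccalisation): sesyaheb → hesyaheb
  rule 5 (h-loss): hesyaheb → esyaeb
  rule 6 (final devoicing): esyaeb → esyaep
  ⇒ Mokai esyaep

esyaep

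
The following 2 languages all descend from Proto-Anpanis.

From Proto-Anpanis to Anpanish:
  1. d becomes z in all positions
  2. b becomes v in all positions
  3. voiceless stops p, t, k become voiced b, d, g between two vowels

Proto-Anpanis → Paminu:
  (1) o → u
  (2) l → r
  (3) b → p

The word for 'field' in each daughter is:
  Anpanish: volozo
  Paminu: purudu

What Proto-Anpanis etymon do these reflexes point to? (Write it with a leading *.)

Position 3: Anpanish has l, Paminu has r. Anpanish preserves l here (none of its changes turn any other segment into l), so the proto-segment is *l.
Position 5: Anpanish has z, Paminu has d. Paminu preserves d here (none of its changes turn any other segment into d), so the proto-segment is *d.
This points to *bolodo. Verify forward in each daughter:
Anpanish: *bolodo
  bolodo → bolozo   [unconditioned shift]
  bolozo → volozo   [unconditioned shift]
  volozo (rule 3 does not apply)
  giving Anpanish volozo.
Paminu: *bolodo > buludu > burudu > purudu  (by vowel merger, unconditioned shift, unconditioned shift)
Only *bolodo yields all of Anpanish volozo, Paminu purudu.

*bolodo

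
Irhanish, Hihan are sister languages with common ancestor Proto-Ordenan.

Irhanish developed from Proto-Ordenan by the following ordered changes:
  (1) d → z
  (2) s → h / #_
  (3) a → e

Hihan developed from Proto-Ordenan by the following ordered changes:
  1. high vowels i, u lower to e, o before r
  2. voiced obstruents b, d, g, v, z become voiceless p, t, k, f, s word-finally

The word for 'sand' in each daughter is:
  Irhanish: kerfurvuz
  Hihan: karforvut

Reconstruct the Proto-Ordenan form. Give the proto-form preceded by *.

Position 5: Irhanish has u, Hihan has o. Irhanish preserves u here (none of its changes turn any other segment into u), so the proto-segment is *u.
Position 9: Irhanish has z, Hihan has t. Taking the neighbouring segments as reconstructed: Irhanish z could go back to *d or *z; Hihan t could go back to *t or *d — the one source consistent with every daughter is *d.
This points to *karfurvud. Verify forward in each daughter:
Irhanish: start from *karfurvud.
  rule 1 (unconditioned shift): karfurvud → karfurvuz
  rule 2: no change — karfurvuz
  rule 3 (vowel merger): karfurvuz → kerfurvuz
  ⇒ Irhanish kerfurvuz
Hihan: *karfurvud
  karfurvud → karforvud   [pre-rhotic lowering]
  karforvud → karforvut   [final devoicing]
  giving Hihan karforvut.
No other proto-form is consistent with every reflex, so the reconstruction is *karfurvud.

*karfurvud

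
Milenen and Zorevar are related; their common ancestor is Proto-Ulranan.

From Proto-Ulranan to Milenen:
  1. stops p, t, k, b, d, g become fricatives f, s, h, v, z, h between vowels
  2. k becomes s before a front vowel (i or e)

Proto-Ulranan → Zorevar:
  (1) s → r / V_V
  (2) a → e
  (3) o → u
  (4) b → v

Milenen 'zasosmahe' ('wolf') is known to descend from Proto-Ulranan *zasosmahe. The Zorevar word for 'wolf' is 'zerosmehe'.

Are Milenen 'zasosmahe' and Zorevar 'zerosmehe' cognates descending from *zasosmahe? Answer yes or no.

no

Derive the expected Zorevar reflex of *zasosmahe:
Zorevar: start from *zasosmahe.
  rule 1 (rhotacism): zasosmahe → zarosmahe
  rule 2 (vowel merger): zarosmahe → zerosmehe
  rule 3 (vowel merger): zerosmehe → zerusmehe
  rule 4: no change — zerusmehe
  ⇒ Zorevar zerusmehe
The regular Zorevar reflex would be 'zerusmehe', but the attested form is 'zerosmehe'. The correspondence is irregular, so they are not cognates (the Zorevar form has a different source).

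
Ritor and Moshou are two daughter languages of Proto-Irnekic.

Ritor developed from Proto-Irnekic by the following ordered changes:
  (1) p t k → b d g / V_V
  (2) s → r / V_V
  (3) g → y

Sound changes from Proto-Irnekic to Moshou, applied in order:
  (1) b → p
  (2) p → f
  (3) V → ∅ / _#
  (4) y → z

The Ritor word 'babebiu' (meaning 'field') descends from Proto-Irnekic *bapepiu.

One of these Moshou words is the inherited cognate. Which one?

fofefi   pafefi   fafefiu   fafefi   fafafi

Moshou: start from *bapepiu.
  rule 1 (unconditioned shift): bapepiu → papepiu
  rule 2 (unconditioned shift): papepiu → fafefiu
  rule 3 (apocope): fafefiu → fafefi
  rule 4: no change — fafefi
  ⇒ Moshou fafefi
The other candidates each miss or misapply at least one Moshou change.

fafefi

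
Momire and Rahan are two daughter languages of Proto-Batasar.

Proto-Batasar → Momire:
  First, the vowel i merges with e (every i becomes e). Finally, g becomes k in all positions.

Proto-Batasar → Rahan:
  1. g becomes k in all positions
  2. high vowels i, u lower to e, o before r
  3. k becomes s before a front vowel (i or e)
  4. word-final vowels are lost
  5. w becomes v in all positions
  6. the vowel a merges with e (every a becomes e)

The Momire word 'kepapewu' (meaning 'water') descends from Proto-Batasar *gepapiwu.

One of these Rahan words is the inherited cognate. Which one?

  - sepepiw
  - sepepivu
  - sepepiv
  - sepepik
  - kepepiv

sepepiv

Rahan: *gepapiwu
  gepapiwu → kepapiwu   [unconditioned shift]
  kepapiwu (rule 2 does not apply)
  kepapiwu → sepapiwu   [palatalisation]
  sepapiwu → sepapiw   [apocope]
  sepapiw → sepapiv   [unconditioned shift]
  sepapiv → sepepiv   [vowel merger]
  giving Rahan sepepiv.
The other candidates each miss or misapply at least one Rahan change.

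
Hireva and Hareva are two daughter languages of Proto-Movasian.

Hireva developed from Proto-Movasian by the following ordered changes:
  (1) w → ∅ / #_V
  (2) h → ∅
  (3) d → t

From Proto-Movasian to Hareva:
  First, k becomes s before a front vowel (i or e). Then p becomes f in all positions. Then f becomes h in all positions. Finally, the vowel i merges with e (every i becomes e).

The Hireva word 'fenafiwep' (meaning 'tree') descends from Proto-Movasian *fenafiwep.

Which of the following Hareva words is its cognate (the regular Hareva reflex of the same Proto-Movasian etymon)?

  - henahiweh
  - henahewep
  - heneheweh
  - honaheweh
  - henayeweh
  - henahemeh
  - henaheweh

Hareva: *fenafiwep
  fenafiwep (rule 1 does not apply)
  fenafiwep → fenafiwef   [unconditioned shift]
  fenafiwef → henahiweh   [unconditioned shift]
  henahiweh → henaheweh   [vowel merger]
  giving Hareva henaheweh.

henaheweh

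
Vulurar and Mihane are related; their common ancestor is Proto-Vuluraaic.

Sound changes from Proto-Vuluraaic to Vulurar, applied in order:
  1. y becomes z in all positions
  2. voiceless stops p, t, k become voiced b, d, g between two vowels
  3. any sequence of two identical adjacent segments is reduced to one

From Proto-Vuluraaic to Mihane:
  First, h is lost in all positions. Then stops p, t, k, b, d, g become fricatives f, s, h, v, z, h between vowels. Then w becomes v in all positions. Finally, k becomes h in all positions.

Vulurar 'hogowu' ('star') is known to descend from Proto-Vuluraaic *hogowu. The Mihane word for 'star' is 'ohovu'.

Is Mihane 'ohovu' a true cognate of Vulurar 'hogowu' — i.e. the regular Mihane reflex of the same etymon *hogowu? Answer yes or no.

yes

Derive the expected Mihane reflex of *hogowu:
Mihane: *hogowu
  hogowu → ogowu   [h-loss]
  ogowu → ohowu   [intervocalic lenition]
  ohowu → ohovu   [unconditioned shift]
  ohovu (rule 4 does not apply)
  giving Mihane ohovu.
Mihane 'ohovu' matches the regular reflex exactly, so the pair is cognate.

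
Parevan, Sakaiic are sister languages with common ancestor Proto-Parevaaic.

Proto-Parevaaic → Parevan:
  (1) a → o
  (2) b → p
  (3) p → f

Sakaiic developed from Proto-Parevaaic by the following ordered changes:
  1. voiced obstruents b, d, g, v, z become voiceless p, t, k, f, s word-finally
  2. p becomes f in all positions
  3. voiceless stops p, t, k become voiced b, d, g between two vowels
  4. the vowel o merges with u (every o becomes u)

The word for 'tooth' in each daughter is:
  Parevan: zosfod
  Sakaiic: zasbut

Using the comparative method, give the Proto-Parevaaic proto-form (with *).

Position 4: Parevan has f, Sakaiic has b. Sakaiic preserves b here (none of its changes turn any other segment into b), so the proto-segment is *b.
Position 2: Parevan has o, Sakaiic has a. Sakaiic preserves a here (none of its changes turn any other segment into a), so the proto-segment is *a.
Position 5: Parevan has o, Sakaiic has u. Taking the neighbouring segments as reconstructed: Parevan o could go back to *a or *o; Sakaiic u could go back to *o or *u — the one source consistent with every daughter is *o.
Continuing position by position gives *zasbod; check it forward:
Parevan: start from *zasbod.
  rule 1 (vowel merger): zasbod → zosbod
  rule 2 (unconditioned shift): zosbod → zospod
  rule 3 (unconditioned shift): zospod → zosfod
  ⇒ Parevan zosfod
Sakaiic: *zasbod
  zasbod → zasbot   [final devoicing]
  zasbot (rule 2 does not apply)
  zasbot (rule 3 does not apply)
  zasbot → zasbut   [vowel merger]
  giving Sakaiic zasbut.
*zasbod is the unique common source.

*zasbod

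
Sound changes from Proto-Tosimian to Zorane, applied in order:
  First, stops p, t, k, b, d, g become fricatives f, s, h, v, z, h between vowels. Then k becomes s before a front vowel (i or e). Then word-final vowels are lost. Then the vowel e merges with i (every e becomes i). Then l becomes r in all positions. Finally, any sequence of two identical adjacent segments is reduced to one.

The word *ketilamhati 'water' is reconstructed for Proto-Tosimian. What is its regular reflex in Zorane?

Zorane: *ketilamhati > kesilamhasi > sesilamhasi > sesilamhas > sisilamhas > sisiramhas  (by intervocalic lenition, palatalisation, apocope, vowel merger, unconditioned shift)

sisiramhas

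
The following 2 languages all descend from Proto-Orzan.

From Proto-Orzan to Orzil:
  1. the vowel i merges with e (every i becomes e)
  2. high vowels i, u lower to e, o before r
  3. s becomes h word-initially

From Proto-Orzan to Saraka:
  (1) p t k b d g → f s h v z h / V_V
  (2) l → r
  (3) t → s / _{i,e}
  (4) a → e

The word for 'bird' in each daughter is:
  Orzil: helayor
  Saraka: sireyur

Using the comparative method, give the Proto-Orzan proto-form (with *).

Position 1: Orzil has h, Saraka has s. Taking the neighbouring segments as reconstructed: Orzil h could go back to *s or *h; Saraka s could go back to *t or *s — the one source consistent with every daughter is *s.
Position 6: Orzil has o, Saraka has u. Saraka preserves u here (none of its changes turn any other segment into u), so the proto-segment is *u.
Position 4: Orzil has a, Saraka has e. Orzil preserves a here (none of its changes turn any other segment into a), so the proto-segment is *a.
Verify the candidate proto-form against each daughter:
Orzil: start from *silayur.
  rule 1 (vowel merger): silayur → selayur
  rule 2 (pre-rhotic lowering): selayur → selayor
  rule 3 (debuccalisation): selayor → helayor
  ⇒ Orzil helayor
Saraka: start from *silayur.
  rule 1: no change — silayur
  rule 2 (unconditioned shift): silayur → sirayur
  rule 3: no change — sirayur
  rule 4 (vowel merger): sirayur → sireyur
  ⇒ Saraka sireyur
No other proto-form is consistent with every reflex, so the reconstruction is *silayur.

*silayur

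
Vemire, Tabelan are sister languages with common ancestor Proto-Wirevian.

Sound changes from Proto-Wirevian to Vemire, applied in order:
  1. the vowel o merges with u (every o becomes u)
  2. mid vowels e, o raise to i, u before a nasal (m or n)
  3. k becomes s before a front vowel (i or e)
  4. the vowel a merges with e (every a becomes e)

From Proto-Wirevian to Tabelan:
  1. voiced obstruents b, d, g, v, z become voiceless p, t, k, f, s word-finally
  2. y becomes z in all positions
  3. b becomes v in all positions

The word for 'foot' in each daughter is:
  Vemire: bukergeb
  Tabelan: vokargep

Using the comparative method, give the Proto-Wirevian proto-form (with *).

Position 8: Vemire has b, Tabelan has p. Vemire preserves b here (none of its changes turn any other segment into b), so the proto-segment is *b.
Position 1: Vemire has b, Tabelan has v. Vemire preserves b here (none of its changes turn any other segment into b), so the proto-segment is *b.
Verify the candidate proto-form against each daughter:
Vemire: *bokargeb > bukargeb > bukergeb  (by vowel merger, vowel merger)
Tabelan: start from *bokargeb.
  rule 1 (final devoicing): bokargeb → bokargep
  rule 2: no change — bokargep
  rule 3 (unconditioned shift): bokargep → vokargep
  ⇒ Tabelan vokargep
*bokargeb is the unique common source.

*bokargeb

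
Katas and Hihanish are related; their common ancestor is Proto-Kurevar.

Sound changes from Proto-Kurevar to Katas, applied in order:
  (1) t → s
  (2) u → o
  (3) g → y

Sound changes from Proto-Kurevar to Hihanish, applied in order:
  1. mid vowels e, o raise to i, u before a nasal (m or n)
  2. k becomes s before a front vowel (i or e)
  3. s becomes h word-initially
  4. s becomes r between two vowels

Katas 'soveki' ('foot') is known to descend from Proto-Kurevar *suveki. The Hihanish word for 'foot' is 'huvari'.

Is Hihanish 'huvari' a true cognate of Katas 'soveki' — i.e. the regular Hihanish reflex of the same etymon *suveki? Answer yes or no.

no

Derive the expected Hihanish reflex of *suveki:
Hihanish: *suveki > suvesi > huvesi > huveri  (by palatalisation, debuccalisation, rhotacism)
The regular Hihanish reflex would be 'huveri', but the attested form is 'huvari'. The correspondence is irregular, so they are not cognates (the Hihanish form has a different source).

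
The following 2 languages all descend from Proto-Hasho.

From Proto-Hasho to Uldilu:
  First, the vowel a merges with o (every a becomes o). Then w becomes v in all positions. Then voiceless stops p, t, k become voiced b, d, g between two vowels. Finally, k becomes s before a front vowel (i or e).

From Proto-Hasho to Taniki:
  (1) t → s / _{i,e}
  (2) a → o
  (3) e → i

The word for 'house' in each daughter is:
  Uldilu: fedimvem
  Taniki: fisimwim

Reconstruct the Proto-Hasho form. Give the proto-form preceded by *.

*fetimwem

Position 3: Uldilu has d, Taniki has s. Taking the neighbouring segments as reconstructed: Uldilu d could go back to *t or *d; Taniki s could go back to *t or *s — the one source consistent with every daughter is *t.
Position 6: Uldilu has v, Taniki has w. Taniki preserves w here (none of its changes turn any other segment into w), so the proto-segment is *w.
Position 7: Uldilu has e, Taniki has i. Uldilu preserves e here (none of its changes turn any other segment into e), so the proto-segment is *e.
This points to *fetimwem. Verify forward in each daughter:
Uldilu: *fetimwem > fetimvem > fedimvem  (by unconditioned shift, intervocalic voicing)
Taniki: *fetimwem > fesimwem > fisimwim  (by palatalisation, vowel merger)
Only *fetimwem yields all of Uldilu fedimvem, Taniki fisimwim.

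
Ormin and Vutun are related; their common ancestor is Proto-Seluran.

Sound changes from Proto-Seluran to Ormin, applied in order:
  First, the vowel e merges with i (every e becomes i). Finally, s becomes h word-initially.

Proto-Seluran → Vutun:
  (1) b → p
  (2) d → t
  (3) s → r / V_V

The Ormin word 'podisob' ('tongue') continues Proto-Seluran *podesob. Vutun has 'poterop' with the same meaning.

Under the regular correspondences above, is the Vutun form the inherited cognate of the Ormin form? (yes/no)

yes

Derive the expected Vutun reflex of *podesob:
Vutun: start from *podesob.
  rule 1 (unconditioned shift): podesob → podesop
  rule 2 (unconditioned shift): podesop → potesop
  rule 3 (rhotacism): potesop → poterop
  ⇒ Vutun poterop
Vutun 'poterop' matches the regular reflex exactly, so the pair is cognate.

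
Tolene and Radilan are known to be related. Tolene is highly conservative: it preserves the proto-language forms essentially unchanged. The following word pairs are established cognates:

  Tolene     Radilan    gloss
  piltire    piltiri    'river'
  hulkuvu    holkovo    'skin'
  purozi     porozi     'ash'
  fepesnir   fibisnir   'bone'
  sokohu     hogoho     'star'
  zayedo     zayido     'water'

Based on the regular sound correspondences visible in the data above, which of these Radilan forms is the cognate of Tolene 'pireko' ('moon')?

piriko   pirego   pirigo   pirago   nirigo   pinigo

pirigo

fepesnir ~ fibisnir, zayedo ~ zayido — Tolene e corresponds to Radilan i after a consonant, before a consonant other than r, m, n, p, b, f, v.
sokohu ~ hogoho — Tolene k corresponds to Radilan g between vowels (before a back vowel).
Applying these to Tolene 'pireko':
  pireko → piriko   (e→i after a consonant, before a consonant other than r, m, n, p, b, f, v)
  piriko → pirigo   (k→g between vowels (before a back vowel))
So the Radilan cognate is 'pirigo'.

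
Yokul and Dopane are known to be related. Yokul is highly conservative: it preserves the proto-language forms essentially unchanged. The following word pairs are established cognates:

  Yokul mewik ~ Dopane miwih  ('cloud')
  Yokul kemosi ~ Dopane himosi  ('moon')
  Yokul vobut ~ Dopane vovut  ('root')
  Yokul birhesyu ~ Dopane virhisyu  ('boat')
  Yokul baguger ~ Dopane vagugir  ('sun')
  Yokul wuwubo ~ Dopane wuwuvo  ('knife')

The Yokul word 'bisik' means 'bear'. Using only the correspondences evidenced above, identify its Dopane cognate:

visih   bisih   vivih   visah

birhesyu ~ virhisyu — Yokul b corresponds to Dopane v word-initially before a front vowel.
mewik ~ miwih — Yokul k corresponds to Dopane h word-finally.
Applying these to Yokul 'bisik':
  bisik → visik   (b→v word-initially before a front vowel)
  visik → visih   (k→h word-finally)
So the Dopane cognate is 'visih'.

visih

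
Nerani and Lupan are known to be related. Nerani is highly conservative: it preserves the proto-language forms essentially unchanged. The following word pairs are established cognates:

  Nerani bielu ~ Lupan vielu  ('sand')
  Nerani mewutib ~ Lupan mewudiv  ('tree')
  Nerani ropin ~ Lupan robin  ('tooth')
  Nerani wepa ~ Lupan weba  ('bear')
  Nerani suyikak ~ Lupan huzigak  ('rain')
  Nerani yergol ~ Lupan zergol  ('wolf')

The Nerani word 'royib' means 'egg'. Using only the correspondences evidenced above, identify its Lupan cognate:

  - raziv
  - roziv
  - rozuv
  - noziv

roziv

suyikak ~ huzigak — Nerani y corresponds to Lupan z between vowels (before a front vowel).
mewutib ~ mewudiv — Nerani b corresponds to Lupan v word-finally.
Applying these to Nerani 'royib':
  royib → rozib   (y→z between vowels (before a front vowel))
  rozib → roziv   (b→v word-finally)
So the Lupan cognate is 'roziv'.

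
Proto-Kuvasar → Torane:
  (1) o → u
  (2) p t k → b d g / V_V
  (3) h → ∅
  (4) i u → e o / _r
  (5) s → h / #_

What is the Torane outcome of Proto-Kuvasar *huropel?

Torane: *huropel
  huropel → hurupel   [vowel merger]
  hurupel → hurubel   [intervocalic voicing]
  hurubel → urubel   [h-loss]
  urubel → orubel   [pre-rhotic lowering]
  orubel (rule 5 does not apply)
  giving Torane orubel.

orubel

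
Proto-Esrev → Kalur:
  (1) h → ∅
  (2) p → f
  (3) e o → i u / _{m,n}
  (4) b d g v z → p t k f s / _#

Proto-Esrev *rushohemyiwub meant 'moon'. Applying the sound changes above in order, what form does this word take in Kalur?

rusoimyiwup

Kalur: start from *rushohemyiwub.
  rule 1 (h-loss): rushohemyiwub → rusoemyiwub
  rule 2: no change — rusoemyiwub
  rule 3 (pre-nasal raising): rusoemyiwub → rusoimyiwub
  rule 4 (final devoicing): rusoimyiwub → rusoimyiwup
  ⇒ Kalur rusoimyiwup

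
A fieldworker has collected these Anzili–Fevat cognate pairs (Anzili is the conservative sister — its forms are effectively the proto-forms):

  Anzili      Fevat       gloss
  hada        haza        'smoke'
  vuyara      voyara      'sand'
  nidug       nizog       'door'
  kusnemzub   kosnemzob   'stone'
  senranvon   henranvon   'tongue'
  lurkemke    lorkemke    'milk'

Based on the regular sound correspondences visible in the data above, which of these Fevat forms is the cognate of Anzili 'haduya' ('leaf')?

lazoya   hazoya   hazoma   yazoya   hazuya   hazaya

hazoya

nidug ~ nizog — Anzili d corresponds to Fevat z between vowels (before a back vowel).
vuyara ~ voyara, nidug ~ nizog — Anzili u corresponds to Fevat o after a consonant, before a consonant other than r, m, n, p, b, f, v.
Applying these to Anzili 'haduya':
  haduya → hazuya   (d→z between vowels (before a back vowel))
  hazuya → hazoya   (u→o after a consonant, before a consonant other than r, m, n, p, b, f, v)
So the Fevat cognate is 'hazoya'.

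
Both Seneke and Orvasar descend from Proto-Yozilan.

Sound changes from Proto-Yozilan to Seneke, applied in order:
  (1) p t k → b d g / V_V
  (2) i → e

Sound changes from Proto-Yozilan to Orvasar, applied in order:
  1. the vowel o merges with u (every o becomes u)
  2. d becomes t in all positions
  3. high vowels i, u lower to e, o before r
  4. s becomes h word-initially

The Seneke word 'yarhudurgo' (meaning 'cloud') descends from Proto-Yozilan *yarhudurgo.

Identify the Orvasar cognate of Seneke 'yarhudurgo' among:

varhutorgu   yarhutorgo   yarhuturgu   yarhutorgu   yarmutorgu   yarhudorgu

yarhutorgu

Orvasar: *yarhudurgo > yarhudurgu > yarhuturgu > yarhutorgu  (by vowel merger, unconditioned shift, pre-rhotic lowering)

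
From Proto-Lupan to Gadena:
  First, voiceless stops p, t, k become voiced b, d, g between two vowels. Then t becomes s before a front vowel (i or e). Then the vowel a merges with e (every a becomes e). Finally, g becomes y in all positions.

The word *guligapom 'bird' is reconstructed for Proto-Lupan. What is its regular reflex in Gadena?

Gadena: *guligapom > guligabom > guligebom > yuliyebom  (by intervocalic voicing, vowel merger, unconditioned shift)

yuliyebom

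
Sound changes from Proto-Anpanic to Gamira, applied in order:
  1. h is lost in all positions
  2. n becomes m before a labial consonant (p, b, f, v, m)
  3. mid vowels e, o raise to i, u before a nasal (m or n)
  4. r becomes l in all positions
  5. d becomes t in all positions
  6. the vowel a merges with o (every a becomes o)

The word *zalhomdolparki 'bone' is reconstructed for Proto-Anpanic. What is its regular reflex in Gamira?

Gamira: *zalhomdolparki
  zalhomdolparki → zalomdolparki   [h-loss]
  zalomdolparki (rule 2 does not apply)
  zalomdolparki → zalumdolparki   [pre-nasal raising]
  zalumdolparki → zalumdolpalki   [unconditioned shift]
  zalumdolpalki → zalumtolpalki   [unconditioned shift]
  zalumtolpalki → zolumtolpolki   [vowel merger]
  giving Gamira zolumtolpolki.

zolumtolpolki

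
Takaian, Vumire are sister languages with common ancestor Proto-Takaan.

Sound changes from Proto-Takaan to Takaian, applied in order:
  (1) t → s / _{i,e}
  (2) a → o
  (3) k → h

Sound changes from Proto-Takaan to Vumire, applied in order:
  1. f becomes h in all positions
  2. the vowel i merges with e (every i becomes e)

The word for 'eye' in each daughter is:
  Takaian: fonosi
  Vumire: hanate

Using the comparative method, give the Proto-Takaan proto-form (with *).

*fanati

Position 5: Takaian has s, Vumire has t. Vumire preserves t here (none of its changes turn any other segment into t), so the proto-segment is *t.
Position 2: Takaian has o, Vumire has a. Vumire preserves a here (none of its changes turn any other segment into a), so the proto-segment is *a.
This points to *fanati. Verify forward in each daughter:
Takaian: *fanati > fanasi > fonosi  (by palatalisation, vowel merger)
Vumire: start from *fanati.
  rule 1 (unconditioned shift): fanati → hanati
  rule 2 (vowel merger): hanati → hanate
  ⇒ Vumire hanate
No other proto-form is consistent with every reflex, so the reconstruction is *fanati.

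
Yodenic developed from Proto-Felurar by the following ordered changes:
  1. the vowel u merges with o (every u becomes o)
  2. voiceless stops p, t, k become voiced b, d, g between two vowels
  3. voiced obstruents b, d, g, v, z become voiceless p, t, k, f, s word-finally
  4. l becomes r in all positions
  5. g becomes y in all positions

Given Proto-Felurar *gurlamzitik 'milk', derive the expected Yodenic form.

yorramzidik

Yodenic: *gurlamzitik
  gurlamzitik → gorlamzitik   [vowel merger]
  gorlamzitik → gorlamzidik   [intervocalic voicing]
  gorlamzidik (rule 3 does not apply)
  gorlamzidik → gorramzidik   [unconditioned shift]
  gorramzidik → yorramzidik   [unconditioned shift]
  giving Yodenic yorramzidik.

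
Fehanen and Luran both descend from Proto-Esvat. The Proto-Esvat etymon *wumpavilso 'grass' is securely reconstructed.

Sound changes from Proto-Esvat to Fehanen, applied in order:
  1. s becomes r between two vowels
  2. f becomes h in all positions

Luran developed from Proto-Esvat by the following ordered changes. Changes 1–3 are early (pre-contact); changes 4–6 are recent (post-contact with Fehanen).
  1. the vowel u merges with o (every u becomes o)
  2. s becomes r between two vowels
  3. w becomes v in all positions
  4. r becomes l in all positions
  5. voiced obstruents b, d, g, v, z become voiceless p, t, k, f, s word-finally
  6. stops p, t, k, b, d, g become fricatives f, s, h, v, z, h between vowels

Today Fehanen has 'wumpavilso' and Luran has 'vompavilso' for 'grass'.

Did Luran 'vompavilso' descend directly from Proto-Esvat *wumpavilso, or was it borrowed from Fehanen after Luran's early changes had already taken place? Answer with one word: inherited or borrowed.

If inherited, *wumpavilso would pass through all of Luran's changes:
Luran: start from *wumpavilso.
  rule 1 (vowel merger): wumpavilso → wompavilso
  rule 2: no change — wompavilso
  rule 3 (unconditioned shift): wompavilso → vompavilso
  rule 4: no change — vompavilso
  rule 5: no change — vompavilso
  rule 6: no change — vompavilso
  ⇒ Luran vompavilso
If borrowed from Fehanen 'wumpavilso' after the early changes, it would undergo only the recent ones:
  rule 4 (unconditioned shift): no change (wumpavilso)
  rule 5 (final devoicing): no change (wumpavilso)
  rule 6 (intervocalic lenition): no change (wumpavilso)
  ⇒ as a loan: wumpavilso
Luran 'vompavilso' matches the inherited outcome exactly, so it is an inherited cognate, not a loan.

inherited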